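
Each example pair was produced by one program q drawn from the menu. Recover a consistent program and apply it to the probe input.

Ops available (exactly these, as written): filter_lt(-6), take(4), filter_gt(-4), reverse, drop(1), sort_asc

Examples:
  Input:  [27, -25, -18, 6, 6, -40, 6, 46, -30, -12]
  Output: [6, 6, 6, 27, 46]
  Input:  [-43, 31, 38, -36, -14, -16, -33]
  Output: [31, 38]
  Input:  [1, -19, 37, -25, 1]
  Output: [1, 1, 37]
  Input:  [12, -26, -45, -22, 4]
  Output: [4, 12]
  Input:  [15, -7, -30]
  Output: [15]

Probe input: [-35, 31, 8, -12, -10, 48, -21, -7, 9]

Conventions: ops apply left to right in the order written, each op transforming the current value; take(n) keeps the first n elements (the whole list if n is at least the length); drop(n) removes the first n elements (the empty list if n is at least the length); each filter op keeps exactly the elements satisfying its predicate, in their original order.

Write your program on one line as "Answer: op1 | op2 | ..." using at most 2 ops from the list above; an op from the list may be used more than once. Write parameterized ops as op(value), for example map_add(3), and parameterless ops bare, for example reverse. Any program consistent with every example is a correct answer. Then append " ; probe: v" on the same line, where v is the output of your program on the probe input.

sort_asc | filter_gt(-4) ; probe: [8, 9, 31, 48]

Check, running the answer program on each example:
  [27, -25, -18, 6, 6, -40, 6, 46, -30, -12] -> [-40, -30, -25, -18, -12, 6, 6, 6, 27, 46] -> [6, 6, 6, 27, 46]
  [-43, 31, 38, -36, -14, -16, -33] -> [-43, -36, -33, -16, -14, 31, 38] -> [31, 38]
  [1, -19, 37, -25, 1] -> [-25, -19, 1, 1, 37] -> [1, 1, 37]
  [12, -26, -45, -22, 4] -> [-45, -26, -22, 4, 12] -> [4, 12]
  [15, -7, -30] -> [-30, -7, 15] -> [15]
  probe: [-35, 31, 8, -12, -10, 48, -21, -7, 9] -> [-35, -21, -12, -10, -7, 8, 9, 31, 48] -> [8, 9, 31, 48]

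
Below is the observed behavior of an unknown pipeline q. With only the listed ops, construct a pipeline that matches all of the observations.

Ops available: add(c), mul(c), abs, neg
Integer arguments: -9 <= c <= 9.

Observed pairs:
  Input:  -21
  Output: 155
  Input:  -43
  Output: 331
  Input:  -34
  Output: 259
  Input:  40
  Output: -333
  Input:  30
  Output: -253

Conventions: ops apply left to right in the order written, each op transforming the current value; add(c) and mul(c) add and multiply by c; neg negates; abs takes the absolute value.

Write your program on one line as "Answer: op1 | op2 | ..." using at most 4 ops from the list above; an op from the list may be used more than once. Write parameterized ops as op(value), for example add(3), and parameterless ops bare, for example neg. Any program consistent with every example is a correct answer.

add(2) | mul(8) | neg | add(3)

Check, running the answer program on each example:
  -21 -> -19 -> -152 -> 152 -> 155
  -43 -> -41 -> -328 -> 328 -> 331
  -34 -> -32 -> -256 -> 256 -> 259
  40 -> 42 -> 336 -> -336 -> -333
  30 -> 32 -> 256 -> -256 -> -253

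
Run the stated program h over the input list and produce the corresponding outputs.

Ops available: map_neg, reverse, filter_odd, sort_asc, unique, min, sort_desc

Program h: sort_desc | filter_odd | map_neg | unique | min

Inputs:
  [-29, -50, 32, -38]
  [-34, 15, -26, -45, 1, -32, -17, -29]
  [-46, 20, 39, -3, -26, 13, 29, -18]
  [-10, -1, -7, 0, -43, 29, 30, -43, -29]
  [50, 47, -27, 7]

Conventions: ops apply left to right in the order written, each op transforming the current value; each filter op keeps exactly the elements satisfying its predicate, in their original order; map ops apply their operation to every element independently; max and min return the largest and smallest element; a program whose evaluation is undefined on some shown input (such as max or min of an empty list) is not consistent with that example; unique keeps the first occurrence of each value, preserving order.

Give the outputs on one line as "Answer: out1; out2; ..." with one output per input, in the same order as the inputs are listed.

Execution, op by op:
  [-29, -50, 32, -38] -> [32, -29, -38, -50] -> [-29] -> [29] -> [29] -> 29
  [-34, 15, -26, -45, 1, -32, -17, -29] -> [15, 1, -17, -26, -29, -32, -34, -45] -> [15, 1, -17, -29, -45] -> [-15, -1, 17, 29, 45] -> [-15, -1, 17, 29, 45] -> -15
  [-46, 20, 39, -3, -26, 13, 29, -18] -> [39, 29, 20, 13, -3, -18, -26, -46] -> [39, 29, 13, -3] -> [-39, -29, -13, 3] -> [-39, -29, -13, 3] -> -39
  [-10, -1, -7, 0, -43, 29, 30, -43, -29] -> [30, 29, 0, -1, -7, -10, -29, -43, -43] -> [29, -1, -7, -29, -43, -43] -> [-29, 1, 7, 29, 43, 43] -> [-29, 1, 7, 29, 43] -> -29
  [50, 47, -27, 7] -> [50, 47, 7, -27] -> [47, 7, -27] -> [-47, -7, 27] -> [-47, -7, 27] -> -47

29; -15; -39; -29; -47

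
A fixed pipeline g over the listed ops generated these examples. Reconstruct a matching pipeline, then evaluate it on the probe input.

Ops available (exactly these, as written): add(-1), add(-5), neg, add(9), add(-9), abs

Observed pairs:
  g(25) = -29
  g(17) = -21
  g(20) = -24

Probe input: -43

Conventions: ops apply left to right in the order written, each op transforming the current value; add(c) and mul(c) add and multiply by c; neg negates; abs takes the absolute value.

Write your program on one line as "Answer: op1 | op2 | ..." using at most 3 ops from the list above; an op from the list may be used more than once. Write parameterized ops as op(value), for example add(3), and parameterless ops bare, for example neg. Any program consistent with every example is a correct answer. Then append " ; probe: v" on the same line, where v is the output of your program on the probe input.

add(9) | add(-5) | neg ; probe: 39

Check, running the answer program on each example:
  25 -> 34 -> 29 -> -29
  17 -> 26 -> 21 -> -21
  20 -> 29 -> 24 -> -24
  probe: -43 -> -34 -> -39 -> 39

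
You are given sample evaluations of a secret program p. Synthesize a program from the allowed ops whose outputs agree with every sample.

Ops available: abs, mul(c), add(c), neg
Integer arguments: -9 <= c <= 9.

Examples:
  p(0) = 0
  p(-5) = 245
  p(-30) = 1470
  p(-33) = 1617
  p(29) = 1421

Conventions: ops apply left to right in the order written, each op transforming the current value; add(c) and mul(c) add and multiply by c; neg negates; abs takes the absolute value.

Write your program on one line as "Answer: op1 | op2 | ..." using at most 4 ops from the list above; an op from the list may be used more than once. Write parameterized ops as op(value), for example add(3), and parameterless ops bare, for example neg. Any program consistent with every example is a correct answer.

mul(7) | abs | mul(7)

Check, running the answer program on each example:
  0 -> 0 -> 0 -> 0
  -5 -> -35 -> 35 -> 245
  -30 -> -210 -> 210 -> 1470
  -33 -> -231 -> 231 -> 1617
  29 -> 203 -> 203 -> 1421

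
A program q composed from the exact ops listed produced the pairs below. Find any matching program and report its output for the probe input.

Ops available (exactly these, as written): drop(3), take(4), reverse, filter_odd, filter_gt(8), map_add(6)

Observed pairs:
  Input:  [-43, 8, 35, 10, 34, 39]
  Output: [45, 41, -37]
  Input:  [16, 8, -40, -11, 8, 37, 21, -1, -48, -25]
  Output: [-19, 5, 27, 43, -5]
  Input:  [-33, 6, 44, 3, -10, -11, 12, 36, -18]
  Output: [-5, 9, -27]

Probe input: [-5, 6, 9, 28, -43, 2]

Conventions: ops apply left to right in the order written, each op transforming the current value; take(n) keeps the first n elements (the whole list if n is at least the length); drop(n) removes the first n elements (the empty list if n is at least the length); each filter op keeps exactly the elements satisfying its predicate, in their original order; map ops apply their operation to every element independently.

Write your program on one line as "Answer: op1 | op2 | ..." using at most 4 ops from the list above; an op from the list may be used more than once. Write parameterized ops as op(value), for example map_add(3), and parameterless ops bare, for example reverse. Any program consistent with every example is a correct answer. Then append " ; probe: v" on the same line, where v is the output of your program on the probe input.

reverse | filter_odd | map_add(6) ; probe: [-37, 15, 1]

Check, running the answer program on each example:
  [-43, 8, 35, 10, 34, 39] -> [39, 34, 10, 35, 8, -43] -> [39, 35, -43] -> [45, 41, -37]
  [16, 8, -40, -11, 8, 37, 21, -1, -48, -25] -> [-25, -48, -1, 21, 37, 8, -11, -40, 8, 16] -> [-25, -1, 21, 37, -11] -> [-19, 5, 27, 43, -5]
  [-33, 6, 44, 3, -10, -11, 12, 36, -18] -> [-18, 36, 12, -11, -10, 3, 44, 6, -33] -> [-11, 3, -33] -> [-5, 9, -27]
  probe: [-5, 6, 9, 28, -43, 2] -> [2, -43, 28, 9, 6, -5] -> [-43, 9, -5] -> [-37, 15, 1]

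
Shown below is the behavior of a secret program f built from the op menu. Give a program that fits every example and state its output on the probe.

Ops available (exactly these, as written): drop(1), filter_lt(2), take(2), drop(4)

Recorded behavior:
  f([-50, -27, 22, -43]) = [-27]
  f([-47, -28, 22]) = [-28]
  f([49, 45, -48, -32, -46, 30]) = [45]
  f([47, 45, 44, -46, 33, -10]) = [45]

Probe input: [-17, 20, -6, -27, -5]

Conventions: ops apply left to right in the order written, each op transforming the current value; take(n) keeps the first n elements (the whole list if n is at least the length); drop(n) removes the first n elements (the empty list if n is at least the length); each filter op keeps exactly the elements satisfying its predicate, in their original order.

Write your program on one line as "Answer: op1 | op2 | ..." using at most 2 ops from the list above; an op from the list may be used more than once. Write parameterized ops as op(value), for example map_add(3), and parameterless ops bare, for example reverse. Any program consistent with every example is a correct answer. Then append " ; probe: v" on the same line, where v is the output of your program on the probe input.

take(2) | drop(1) ; probe: [20]

Check, running the answer program on each example:
  [-50, -27, 22, -43] -> [-50, -27] -> [-27]
  [-47, -28, 22] -> [-47, -28] -> [-28]
  [49, 45, -48, -32, -46, 30] -> [49, 45] -> [45]
  [47, 45, 44, -46, 33, -10] -> [47, 45] -> [45]
  probe: [-17, 20, -6, -27, -5] -> [-17, 20] -> [20]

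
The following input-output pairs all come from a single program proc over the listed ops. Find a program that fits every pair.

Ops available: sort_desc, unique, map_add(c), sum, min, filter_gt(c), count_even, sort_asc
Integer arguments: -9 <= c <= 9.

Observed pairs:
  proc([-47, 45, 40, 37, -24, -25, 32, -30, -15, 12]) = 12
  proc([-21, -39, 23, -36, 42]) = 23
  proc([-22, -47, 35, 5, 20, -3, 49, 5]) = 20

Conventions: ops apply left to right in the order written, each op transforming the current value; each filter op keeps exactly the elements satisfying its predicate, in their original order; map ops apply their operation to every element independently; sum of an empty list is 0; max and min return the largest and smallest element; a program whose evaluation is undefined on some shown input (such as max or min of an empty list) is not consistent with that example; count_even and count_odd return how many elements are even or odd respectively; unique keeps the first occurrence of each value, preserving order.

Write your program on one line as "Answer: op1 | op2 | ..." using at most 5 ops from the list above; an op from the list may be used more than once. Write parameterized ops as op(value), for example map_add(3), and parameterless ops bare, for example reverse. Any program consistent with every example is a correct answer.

filter_gt(-8) | filter_gt(8) | sort_desc | min

Check, running the answer program on each example:
  [-47, 45, 40, 37, -24, -25, 32, -30, -15, 12] -> [45, 40, 37, 32, 12] -> [45, 40, 37, 32, 12] -> [45, 40, 37, 32, 12] -> 12
  [-21, -39, 23, -36, 42] -> [23, 42] -> [23, 42] -> [42, 23] -> 23
  [-22, -47, 35, 5, 20, -3, 49, 5] -> [35, 5, 20, -3, 49, 5] -> [35, 20, 49] -> [49, 35, 20] -> 20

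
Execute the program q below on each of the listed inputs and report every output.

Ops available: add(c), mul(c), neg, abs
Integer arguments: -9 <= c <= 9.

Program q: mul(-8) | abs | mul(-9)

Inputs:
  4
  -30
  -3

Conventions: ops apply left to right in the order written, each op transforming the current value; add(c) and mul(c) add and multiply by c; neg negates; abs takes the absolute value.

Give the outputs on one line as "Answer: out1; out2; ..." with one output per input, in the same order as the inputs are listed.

-288; -2160; -216

Execution, op by op:
  4 -> -32 -> 32 -> -288
  -30 -> 240 -> 240 -> -2160
  -3 -> 24 -> 24 -> -216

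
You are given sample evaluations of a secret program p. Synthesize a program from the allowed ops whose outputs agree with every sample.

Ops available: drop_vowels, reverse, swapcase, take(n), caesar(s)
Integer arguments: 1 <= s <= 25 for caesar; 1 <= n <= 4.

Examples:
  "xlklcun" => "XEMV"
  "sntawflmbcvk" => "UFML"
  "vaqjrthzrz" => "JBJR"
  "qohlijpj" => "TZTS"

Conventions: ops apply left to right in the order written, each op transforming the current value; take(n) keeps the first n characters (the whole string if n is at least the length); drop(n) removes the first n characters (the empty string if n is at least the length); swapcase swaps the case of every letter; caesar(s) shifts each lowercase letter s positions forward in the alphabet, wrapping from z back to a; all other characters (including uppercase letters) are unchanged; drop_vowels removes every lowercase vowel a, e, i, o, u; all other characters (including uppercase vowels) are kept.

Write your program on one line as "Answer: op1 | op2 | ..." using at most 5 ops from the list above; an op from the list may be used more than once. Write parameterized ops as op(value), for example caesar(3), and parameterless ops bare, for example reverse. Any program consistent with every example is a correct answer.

reverse | caesar(10) | take(4) | swapcase

Check, running the answer program on each example:
  "xlklcun" -> "nuclklx" -> "xemvuvh" -> "xemv" -> "XEMV"
  "sntawflmbcvk" -> "kvcbmlfwatns" -> "ufmlwvpgkdxc" -> "ufml" -> "UFML"
  "vaqjrthzrz" -> "zrzhtrjqav" -> "jbjrdbtakf" -> "jbjr" -> "JBJR"
  "qohlijpj" -> "jpjilhoq" -> "tztsvrya" -> "tzts" -> "TZTS"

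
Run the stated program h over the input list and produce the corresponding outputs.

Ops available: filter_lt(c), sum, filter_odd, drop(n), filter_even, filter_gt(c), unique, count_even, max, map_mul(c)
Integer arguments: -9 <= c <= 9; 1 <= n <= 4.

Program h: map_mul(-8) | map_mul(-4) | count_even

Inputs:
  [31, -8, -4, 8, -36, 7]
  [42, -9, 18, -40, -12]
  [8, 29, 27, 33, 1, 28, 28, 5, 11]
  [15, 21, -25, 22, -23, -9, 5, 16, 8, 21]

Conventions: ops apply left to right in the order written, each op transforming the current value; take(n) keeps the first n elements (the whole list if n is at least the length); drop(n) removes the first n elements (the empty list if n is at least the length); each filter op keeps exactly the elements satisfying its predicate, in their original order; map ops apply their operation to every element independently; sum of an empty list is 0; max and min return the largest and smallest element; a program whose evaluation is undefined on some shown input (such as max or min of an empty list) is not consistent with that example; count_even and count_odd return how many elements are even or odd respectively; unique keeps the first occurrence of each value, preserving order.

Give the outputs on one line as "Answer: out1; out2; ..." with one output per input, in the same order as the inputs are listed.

6; 5; 9; 10

Execution, op by op:
  [31, -8, -4, 8, -36, 7] -> [-248, 64, 32, -64, 288, -56] -> [992, -256, -128, 256, -1152, 224] -> 6
  [42, -9, 18, -40, -12] -> [-336, 72, -144, 320, 96] -> [1344, -288, 576, -1280, -384] -> 5
  [8, 29, 27, 33, 1, 28, 28, 5, 11] -> [-64, -232, -216, -264, -8, -224, -224, -40, -88] -> [256, 928, 864, 1056, 32, 896, 896, 160, 352] -> 9
  [15, 21, -25, 22, -23, -9, 5, 16, 8, 21] -> [-120, -168, 200, -176, 184, 72, -40, -128, -64, -168] -> [480, 672, -800, 704, -736, -288, 160, 512, 256, 672] -> 10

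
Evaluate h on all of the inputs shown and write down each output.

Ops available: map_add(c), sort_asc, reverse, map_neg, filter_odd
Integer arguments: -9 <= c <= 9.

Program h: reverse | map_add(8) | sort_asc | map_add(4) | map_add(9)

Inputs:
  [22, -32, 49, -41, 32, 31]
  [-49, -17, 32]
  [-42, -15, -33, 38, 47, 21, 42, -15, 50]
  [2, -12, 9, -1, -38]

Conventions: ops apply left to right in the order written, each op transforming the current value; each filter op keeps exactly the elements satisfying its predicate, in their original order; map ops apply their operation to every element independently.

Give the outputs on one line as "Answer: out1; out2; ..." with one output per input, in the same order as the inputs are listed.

[-20, -11, 43, 52, 53, 70]; [-28, 4, 53]; [-21, -12, 6, 6, 42, 59, 63, 68, 71]; [-17, 9, 20, 23, 30]

Execution, op by op:
  [22, -32, 49, -41, 32, 31] -> [31, 32, -41, 49, -32, 22] -> [39, 40, -33, 57, -24, 30] -> [-33, -24, 30, 39, 40, 57] -> [-29, -20, 34, 43, 44, 61] -> [-20, -11, 43, 52, 53, 70]
  [-49, -17, 32] -> [32, -17, -49] -> [40, -9, -41] -> [-41, -9, 40] -> [-37, -5, 44] -> [-28, 4, 53]
  [-42, -15, -33, 38, 47, 21, 42, -15, 50] -> [50, -15, 42, 21, 47, 38, -33, -15, -42] -> [58, -7, 50, 29, 55, 46, -25, -7, -34] -> [-34, -25, -7, -7, 29, 46, 50, 55, 58] -> [-30, -21, -3, -3, 33, 50, 54, 59, 62] -> [-21, -12, 6, 6, 42, 59, 63, 68, 71]
  [2, -12, 9, -1, -38] -> [-38, -1, 9, -12, 2] -> [-30, 7, 17, -4, 10] -> [-30, -4, 7, 10, 17] -> [-26, 0, 11, 14, 21] -> [-17, 9, 20, 23, 30]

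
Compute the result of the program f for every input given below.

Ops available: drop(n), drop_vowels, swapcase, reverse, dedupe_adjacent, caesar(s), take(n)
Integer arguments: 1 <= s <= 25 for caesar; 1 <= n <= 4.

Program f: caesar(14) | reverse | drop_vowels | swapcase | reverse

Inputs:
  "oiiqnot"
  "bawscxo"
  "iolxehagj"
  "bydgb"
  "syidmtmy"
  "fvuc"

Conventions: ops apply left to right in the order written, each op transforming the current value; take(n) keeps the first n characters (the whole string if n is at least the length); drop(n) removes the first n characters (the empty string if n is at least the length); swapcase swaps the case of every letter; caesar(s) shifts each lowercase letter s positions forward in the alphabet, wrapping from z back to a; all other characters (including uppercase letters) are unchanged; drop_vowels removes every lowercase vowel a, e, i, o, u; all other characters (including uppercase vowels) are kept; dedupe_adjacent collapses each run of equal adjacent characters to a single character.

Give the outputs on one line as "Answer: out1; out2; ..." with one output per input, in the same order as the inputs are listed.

"CWWBCH"; "PKGQLC"; "WCZLSVX"; "PMRP"; "GMWRHM"; "TJQ"

Execution, op by op:
  "oiiqnot" -> "cwwebch" -> "hcbewwc" -> "hcbwwc" -> "HCBWWC" -> "CWWBCH"
  "bawscxo" -> "pokgqlc" -> "clqgkop" -> "clqgkp" -> "CLQGKP" -> "PKGQLC"
  "iolxehagj" -> "wczlsvoux" -> "xuovslzcw" -> "xvslzcw" -> "XVSLZCW" -> "WCZLSVX"
  "bydgb" -> "pmrup" -> "purmp" -> "prmp" -> "PRMP" -> "PMRP"
  "syidmtmy" -> "gmwraham" -> "maharwmg" -> "mhrwmg" -> "MHRWMG" -> "GMWRHM"
  "fvuc" -> "tjiq" -> "qijt" -> "qjt" -> "QJT" -> "TJQ"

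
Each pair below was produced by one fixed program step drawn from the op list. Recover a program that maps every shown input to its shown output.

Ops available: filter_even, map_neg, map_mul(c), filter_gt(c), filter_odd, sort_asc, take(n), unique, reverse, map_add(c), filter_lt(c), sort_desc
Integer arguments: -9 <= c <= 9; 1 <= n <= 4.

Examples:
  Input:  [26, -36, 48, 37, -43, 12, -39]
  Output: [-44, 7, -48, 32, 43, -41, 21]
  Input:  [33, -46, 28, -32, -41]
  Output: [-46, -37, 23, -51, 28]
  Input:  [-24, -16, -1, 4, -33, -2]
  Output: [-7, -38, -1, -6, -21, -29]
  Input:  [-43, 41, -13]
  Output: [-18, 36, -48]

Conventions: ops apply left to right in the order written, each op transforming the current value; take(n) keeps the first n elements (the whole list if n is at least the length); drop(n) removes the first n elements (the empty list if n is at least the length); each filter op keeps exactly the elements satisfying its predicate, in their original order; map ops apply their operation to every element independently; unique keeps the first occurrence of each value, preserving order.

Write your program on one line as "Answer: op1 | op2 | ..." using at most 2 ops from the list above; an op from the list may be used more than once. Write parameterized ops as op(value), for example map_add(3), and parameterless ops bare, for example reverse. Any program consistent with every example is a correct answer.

reverse | map_add(-5)

Check, running the answer program on each example:
  [26, -36, 48, 37, -43, 12, -39] -> [-39, 12, -43, 37, 48, -36, 26] -> [-44, 7, -48, 32, 43, -41, 21]
  [33, -46, 28, -32, -41] -> [-41, -32, 28, -46, 33] -> [-46, -37, 23, -51, 28]
  [-24, -16, -1, 4, -33, -2] -> [-2, -33, 4, -1, -16, -24] -> [-7, -38, -1, -6, -21, -29]
  [-43, 41, -13] -> [-13, 41, -43] -> [-18, 36, -48]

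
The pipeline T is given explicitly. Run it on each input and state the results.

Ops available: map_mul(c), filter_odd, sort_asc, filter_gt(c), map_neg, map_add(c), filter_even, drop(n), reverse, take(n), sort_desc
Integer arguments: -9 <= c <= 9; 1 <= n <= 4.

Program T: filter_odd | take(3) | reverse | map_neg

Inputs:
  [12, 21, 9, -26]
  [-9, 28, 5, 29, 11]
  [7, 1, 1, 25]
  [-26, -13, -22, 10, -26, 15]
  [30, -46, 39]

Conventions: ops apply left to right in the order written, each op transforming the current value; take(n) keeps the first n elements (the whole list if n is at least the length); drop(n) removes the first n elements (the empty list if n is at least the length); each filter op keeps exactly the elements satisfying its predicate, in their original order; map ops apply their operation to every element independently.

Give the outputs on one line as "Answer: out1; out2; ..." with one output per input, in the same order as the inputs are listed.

[-9, -21]; [-29, -5, 9]; [-1, -1, -7]; [-15, 13]; [-39]

Execution, op by op:
  [12, 21, 9, -26] -> [21, 9] -> [21, 9] -> [9, 21] -> [-9, -21]
  [-9, 28, 5, 29, 11] -> [-9, 5, 29, 11] -> [-9, 5, 29] -> [29, 5, -9] -> [-29, -5, 9]
  [7, 1, 1, 25] -> [7, 1, 1, 25] -> [7, 1, 1] -> [1, 1, 7] -> [-1, -1, -7]
  [-26, -13, -22, 10, -26, 15] -> [-13, 15] -> [-13, 15] -> [15, -13] -> [-15, 13]
  [30, -46, 39] -> [39] -> [39] -> [39] -> [-39]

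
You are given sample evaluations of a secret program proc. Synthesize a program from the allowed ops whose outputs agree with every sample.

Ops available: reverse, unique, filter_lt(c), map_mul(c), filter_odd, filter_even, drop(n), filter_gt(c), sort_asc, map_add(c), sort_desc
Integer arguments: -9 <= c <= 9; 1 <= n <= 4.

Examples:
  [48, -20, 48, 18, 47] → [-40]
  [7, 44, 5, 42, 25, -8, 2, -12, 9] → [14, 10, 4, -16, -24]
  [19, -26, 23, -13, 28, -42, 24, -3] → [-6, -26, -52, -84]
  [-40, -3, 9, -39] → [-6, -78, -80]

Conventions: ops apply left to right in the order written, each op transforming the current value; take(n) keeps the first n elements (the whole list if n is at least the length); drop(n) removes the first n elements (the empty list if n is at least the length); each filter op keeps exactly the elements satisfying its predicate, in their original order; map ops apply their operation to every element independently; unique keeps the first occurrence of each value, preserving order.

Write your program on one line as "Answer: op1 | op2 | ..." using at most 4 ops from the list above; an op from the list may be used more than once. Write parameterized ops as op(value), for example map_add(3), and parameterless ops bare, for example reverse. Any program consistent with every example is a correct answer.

filter_lt(9) | sort_asc | map_mul(2) | reverse

Check, running the answer program on each example:
  [48, -20, 48, 18, 47] -> [-20] -> [-20] -> [-40] -> [-40]
  [7, 44, 5, 42, 25, -8, 2, -12, 9] -> [7, 5, -8, 2, -12] -> [-12, -8, 2, 5, 7] -> [-24, -16, 4, 10, 14] -> [14, 10, 4, -16, -24]
  [19, -26, 23, -13, 28, -42, 24, -3] -> [-26, -13, -42, -3] -> [-42, -26, -13, -3] -> [-84, -52, -26, -6] -> [-6, -26, -52, -84]
  [-40, -3, 9, -39] -> [-40, -3, -39] -> [-40, -39, -3] -> [-80, -78, -6] -> [-6, -78, -80]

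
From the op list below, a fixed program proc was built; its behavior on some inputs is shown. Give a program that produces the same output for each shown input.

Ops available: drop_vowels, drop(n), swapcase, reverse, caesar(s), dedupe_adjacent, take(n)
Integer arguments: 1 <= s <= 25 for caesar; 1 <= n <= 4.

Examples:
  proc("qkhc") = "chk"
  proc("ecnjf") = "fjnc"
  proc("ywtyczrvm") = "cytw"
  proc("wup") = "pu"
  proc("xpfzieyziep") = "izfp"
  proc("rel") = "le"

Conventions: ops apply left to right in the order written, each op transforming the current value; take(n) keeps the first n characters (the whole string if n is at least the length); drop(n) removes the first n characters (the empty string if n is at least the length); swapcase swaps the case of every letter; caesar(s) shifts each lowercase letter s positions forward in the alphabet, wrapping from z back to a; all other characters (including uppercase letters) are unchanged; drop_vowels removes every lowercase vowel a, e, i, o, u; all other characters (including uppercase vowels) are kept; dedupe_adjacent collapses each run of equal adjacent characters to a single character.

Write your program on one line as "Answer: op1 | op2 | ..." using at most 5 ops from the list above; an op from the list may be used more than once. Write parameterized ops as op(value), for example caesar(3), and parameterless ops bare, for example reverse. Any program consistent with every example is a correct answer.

swapcase | drop(1) | take(4) | swapcase | reverse

Check, running the answer program on each example:
  "qkhc" -> "QKHC" -> "KHC" -> "KHC" -> "khc" -> "chk"
  "ecnjf" -> "ECNJF" -> "CNJF" -> "CNJF" -> "cnjf" -> "fjnc"
  "ywtyczrvm" -> "YWTYCZRVM" -> "WTYCZRVM" -> "WTYC" -> "wtyc" -> "cytw"
  "wup" -> "WUP" -> "UP" -> "UP" -> "up" -> "pu"
  "xpfzieyziep" -> "XPFZIEYZIEP" -> "PFZIEYZIEP" -> "PFZI" -> "pfzi" -> "izfp"
  "rel" -> "REL" -> "EL" -> "EL" -> "el" -> "le"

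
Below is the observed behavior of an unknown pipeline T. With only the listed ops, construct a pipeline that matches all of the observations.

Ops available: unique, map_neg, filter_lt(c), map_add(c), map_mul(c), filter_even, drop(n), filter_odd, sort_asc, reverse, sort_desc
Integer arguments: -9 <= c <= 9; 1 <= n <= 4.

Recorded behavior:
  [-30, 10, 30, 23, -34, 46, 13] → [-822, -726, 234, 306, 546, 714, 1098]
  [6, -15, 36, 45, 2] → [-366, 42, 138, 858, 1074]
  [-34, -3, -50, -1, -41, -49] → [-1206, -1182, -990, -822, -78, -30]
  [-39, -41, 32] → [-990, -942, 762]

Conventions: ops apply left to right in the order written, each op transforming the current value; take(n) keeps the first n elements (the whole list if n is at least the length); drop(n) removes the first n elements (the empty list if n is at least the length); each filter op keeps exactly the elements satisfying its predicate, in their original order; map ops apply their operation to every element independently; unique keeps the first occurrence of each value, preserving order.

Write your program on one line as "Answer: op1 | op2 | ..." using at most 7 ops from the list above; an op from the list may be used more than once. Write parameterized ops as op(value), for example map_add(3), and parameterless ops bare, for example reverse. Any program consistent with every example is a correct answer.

map_mul(-6) | map_mul(4) | sort_asc | reverse | map_add(6) | map_neg

Check, running the answer program on each example:
  [-30, 10, 30, 23, -34, 46, 13] -> [180, -60, -180, -138, 204, -276, -78] -> [720, -240, -720, -552, 816, -1104, -312] -> [-1104, -720, -552, -312, -240, 720, 816] -> [816, 720, -240, -312, -552, -720, -1104] -> [822, 726, -234, -306, -546, -714, -1098] -> [-822, -726, 234, 306, 546, 714, 1098]
  [6, -15, 36, 45, 2] -> [-36, 90, -216, -270, -12] -> [-144, 360, -864, -1080, -48] -> [-1080, -864, -144, -48, 360] -> [360, -48, -144, -864, -1080] -> [366, -42, -138, -858, -1074] -> [-366, 42, 138, 858, 1074]
  [-34, -3, -50, -1, -41, -49] -> [204, 18, 300, 6, 246, 294] -> [816, 72, 1200, 24, 984, 1176] -> [24, 72, 816, 984, 1176, 1200] -> [1200, 1176, 984, 816, 72, 24] -> [1206, 1182, 990, 822, 78, 30] -> [-1206, -1182, -990, -822, -78, -30]
  [-39, -41, 32] -> [234, 246, -192] -> [936, 984, -768] -> [-768, 936, 984] -> [984, 936, -768] -> [990, 942, -762] -> [-990, -942, 762]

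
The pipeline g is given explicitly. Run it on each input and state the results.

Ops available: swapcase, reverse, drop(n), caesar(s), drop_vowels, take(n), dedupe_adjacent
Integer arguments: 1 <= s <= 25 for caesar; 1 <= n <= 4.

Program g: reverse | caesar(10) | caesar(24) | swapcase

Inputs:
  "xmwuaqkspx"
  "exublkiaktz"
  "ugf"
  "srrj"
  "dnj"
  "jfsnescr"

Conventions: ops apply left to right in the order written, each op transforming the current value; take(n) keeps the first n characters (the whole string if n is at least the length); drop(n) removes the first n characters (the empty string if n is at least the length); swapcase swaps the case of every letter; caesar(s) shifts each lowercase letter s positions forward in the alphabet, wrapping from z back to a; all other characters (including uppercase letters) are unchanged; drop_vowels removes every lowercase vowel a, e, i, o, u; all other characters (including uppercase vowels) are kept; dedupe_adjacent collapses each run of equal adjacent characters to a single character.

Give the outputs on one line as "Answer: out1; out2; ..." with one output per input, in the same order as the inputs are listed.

"FXASYICEUF"; "HBSIQSTJCFM"; "NOC"; "RZZA"; "RVL"; "ZKAMVANR"

Execution, op by op:
  "xmwuaqkspx" -> "xpskqauwmx" -> "hzcuakegwh" -> "fxasyiceuf" -> "FXASYICEUF"
  "exublkiaktz" -> "ztkaiklbuxe" -> "jduksuvleho" -> "hbsiqstjcfm" -> "HBSIQSTJCFM"
  "ugf" -> "fgu" -> "pqe" -> "noc" -> "NOC"
  "srrj" -> "jrrs" -> "tbbc" -> "rzza" -> "RZZA"
  "dnj" -> "jnd" -> "txn" -> "rvl" -> "RVL"
  "jfsnescr" -> "rcsensfj" -> "bmcoxcpt" -> "zkamvanr" -> "ZKAMVANR"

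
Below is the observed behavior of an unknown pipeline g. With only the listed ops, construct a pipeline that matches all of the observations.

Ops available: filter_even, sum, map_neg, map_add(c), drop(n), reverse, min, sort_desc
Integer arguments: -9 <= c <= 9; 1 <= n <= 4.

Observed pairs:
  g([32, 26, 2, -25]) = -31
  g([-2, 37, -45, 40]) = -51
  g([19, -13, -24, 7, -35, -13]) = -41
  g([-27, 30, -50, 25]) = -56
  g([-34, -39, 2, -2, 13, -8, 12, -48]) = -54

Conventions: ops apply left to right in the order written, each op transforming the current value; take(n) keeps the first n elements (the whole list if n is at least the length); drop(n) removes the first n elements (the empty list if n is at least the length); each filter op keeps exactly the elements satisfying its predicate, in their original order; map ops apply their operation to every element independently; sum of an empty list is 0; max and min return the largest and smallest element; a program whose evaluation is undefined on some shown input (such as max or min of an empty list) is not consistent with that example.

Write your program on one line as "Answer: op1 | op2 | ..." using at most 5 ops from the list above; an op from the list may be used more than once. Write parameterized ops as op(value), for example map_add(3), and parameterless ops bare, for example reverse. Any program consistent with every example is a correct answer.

reverse | map_add(-6) | reverse | drop(2) | min

Check, running the answer program on each example:
  [32, 26, 2, -25] -> [-25, 2, 26, 32] -> [-31, -4, 20, 26] -> [26, 20, -4, -31] -> [-4, -31] -> -31
  [-2, 37, -45, 40] -> [40, -45, 37, -2] -> [34, -51, 31, -8] -> [-8, 31, -51, 34] -> [-51, 34] -> -51
  [19, -13, -24, 7, -35, -13] -> [-13, -35, 7, -24, -13, 19] -> [-19, -41, 1, -30, -19, 13] -> [13, -19, -30, 1, -41, -19] -> [-30, 1, -41, -19] -> -41
  [-27, 30, -50, 25] -> [25, -50, 30, -27] -> [19, -56, 24, -33] -> [-33, 24, -56, 19] -> [-56, 19] -> -56
  [-34, -39, 2, -2, 13, -8, 12, -48] -> [-48, 12, -8, 13, -2, 2, -39, -34] -> [-54, 6, -14, 7, -8, -4, -45, -40] -> [-40, -45, -4, -8, 7, -14, 6, -54] -> [-4, -8, 7, -14, 6, -54] -> -54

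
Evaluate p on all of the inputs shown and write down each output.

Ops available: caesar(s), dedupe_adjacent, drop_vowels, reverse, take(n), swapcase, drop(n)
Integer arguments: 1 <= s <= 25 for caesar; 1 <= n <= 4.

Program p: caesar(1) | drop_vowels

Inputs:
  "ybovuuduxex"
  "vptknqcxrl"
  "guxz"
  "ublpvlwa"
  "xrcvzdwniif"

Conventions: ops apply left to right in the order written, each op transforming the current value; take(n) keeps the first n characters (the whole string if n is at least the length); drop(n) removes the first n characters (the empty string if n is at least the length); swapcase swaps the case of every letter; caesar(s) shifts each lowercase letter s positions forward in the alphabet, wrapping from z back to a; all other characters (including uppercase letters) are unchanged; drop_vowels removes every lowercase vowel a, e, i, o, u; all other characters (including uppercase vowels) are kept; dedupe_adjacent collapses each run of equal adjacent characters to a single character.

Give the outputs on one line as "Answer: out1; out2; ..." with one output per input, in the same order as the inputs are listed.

"zcpwvvvyfy"; "wqlrdysm"; "hvy"; "vcmqwmxb"; "ysdwxjjg"

Execution, op by op:
  "ybovuuduxex" -> "zcpwvvevyfy" -> "zcpwvvvyfy"
  "vptknqcxrl" -> "wqulordysm" -> "wqlrdysm"
  "guxz" -> "hvya" -> "hvy"
  "ublpvlwa" -> "vcmqwmxb" -> "vcmqwmxb"
  "xrcvzdwniif" -> "ysdwaexojjg" -> "ysdwxjjg"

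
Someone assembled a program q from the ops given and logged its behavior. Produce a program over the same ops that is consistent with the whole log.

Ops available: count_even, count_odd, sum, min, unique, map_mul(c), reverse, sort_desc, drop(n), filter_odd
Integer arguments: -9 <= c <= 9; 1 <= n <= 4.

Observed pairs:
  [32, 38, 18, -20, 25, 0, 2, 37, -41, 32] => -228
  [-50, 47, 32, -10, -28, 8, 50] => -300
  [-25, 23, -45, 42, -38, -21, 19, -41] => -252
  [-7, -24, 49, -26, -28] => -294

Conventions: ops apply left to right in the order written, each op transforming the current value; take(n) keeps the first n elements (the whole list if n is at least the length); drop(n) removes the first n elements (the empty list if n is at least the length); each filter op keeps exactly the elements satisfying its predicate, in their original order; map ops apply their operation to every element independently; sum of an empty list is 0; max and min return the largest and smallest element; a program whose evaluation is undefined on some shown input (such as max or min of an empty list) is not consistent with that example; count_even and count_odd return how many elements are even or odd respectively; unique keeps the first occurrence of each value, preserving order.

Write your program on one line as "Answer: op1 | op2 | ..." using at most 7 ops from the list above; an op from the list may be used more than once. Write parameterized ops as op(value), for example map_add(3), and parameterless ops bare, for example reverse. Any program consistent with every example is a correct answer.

sort_desc | reverse | map_mul(-6) | drop(1) | unique | min

Check, running the answer program on each example:
  [32, 38, 18, -20, 25, 0, 2, 37, -41, 32] -> [38, 37, 32, 32, 25, 18, 2, 0, -20, -41] -> [-41, -20, 0, 2, 18, 25, 32, 32, 37, 38] -> [246, 120, 0, -12, -108, -150, -192, -192, -222, -228] -> [120, 0, -12, -108, -150, -192, -192, -222, -228] -> [120, 0, -12, -108, -150, -192, -222, -228] -> -228
  [-50, 47, 32, -10, -28, 8, 50] -> [50, 47, 32, 8, -10, -28, -50] -> [-50, -28, -10, 8, 32, 47, 50] -> [300, 168, 60, -48, -192, -282, -300] -> [168, 60, -48, -192, -282, -300] -> [168, 60, -48, -192, -282, -300] -> -300
  [-25, 23, -45, 42, -38, -21, 19, -41] -> [42, 23, 19, -21, -25, -38, -41, -45] -> [-45, -41, -38, -25, -21, 19, 23, 42] -> [270, 246, 228, 150, 126, -114, -138, -252] -> [246, 228, 150, 126, -114, -138, -252] -> [246, 228, 150, 126, -114, -138, -252] -> -252
  [-7, -24, 49, -26, -28] -> [49, -7, -24, -26, -28] -> [-28, -26, -24, -7, 49] -> [168, 156, 144, 42, -294] -> [156, 144, 42, -294] -> [156, 144, 42, -294] -> -294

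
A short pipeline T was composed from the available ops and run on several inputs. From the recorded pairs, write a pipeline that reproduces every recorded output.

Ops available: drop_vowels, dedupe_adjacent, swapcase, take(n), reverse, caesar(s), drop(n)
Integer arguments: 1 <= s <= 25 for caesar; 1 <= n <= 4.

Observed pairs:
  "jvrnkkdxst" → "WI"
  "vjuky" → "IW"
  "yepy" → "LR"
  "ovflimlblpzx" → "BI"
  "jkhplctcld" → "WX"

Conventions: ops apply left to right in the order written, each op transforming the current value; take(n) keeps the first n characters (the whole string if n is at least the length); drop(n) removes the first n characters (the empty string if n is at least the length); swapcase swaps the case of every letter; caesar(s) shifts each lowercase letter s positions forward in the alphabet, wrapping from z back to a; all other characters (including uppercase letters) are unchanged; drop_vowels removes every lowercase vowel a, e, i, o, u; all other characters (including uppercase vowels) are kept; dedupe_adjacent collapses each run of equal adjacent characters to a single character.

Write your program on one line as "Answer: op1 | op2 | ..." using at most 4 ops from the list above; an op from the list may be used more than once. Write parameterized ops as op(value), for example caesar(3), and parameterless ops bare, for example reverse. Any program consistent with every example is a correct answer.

take(2) | caesar(11) | caesar(2) | swapcase

Check, running the answer program on each example:
  "jvrnkkdxst" -> "jv" -> "ug" -> "wi" -> "WI"
  "vjuky" -> "vj" -> "gu" -> "iw" -> "IW"
  "yepy" -> "ye" -> "jp" -> "lr" -> "LR"
  "ovflimlblpzx" -> "ov" -> "zg" -> "bi" -> "BI"
  "jkhplctcld" -> "jk" -> "uv" -> "wx" -> "WX"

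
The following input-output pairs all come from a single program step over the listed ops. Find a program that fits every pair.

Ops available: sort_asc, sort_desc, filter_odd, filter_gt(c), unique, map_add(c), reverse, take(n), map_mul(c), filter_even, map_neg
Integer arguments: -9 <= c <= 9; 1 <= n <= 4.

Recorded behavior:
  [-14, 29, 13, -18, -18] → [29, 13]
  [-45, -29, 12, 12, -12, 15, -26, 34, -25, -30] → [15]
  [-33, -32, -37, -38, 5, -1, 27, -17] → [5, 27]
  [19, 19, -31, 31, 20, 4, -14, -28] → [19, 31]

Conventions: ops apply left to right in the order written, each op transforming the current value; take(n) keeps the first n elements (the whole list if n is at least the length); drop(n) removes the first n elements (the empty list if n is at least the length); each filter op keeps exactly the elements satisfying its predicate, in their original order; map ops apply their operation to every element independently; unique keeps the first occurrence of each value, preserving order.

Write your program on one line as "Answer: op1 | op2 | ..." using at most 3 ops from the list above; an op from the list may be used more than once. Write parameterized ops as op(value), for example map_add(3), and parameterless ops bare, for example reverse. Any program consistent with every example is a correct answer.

filter_gt(0) | filter_odd | unique

Check, running the answer program on each example:
  [-14, 29, 13, -18, -18] -> [29, 13] -> [29, 13] -> [29, 13]
  [-45, -29, 12, 12, -12, 15, -26, 34, -25, -30] -> [12, 12, 15, 34] -> [15] -> [15]
  [-33, -32, -37, -38, 5, -1, 27, -17] -> [5, 27] -> [5, 27] -> [5, 27]
  [19, 19, -31, 31, 20, 4, -14, -28] -> [19, 19, 31, 20, 4] -> [19, 19, 31] -> [19, 31]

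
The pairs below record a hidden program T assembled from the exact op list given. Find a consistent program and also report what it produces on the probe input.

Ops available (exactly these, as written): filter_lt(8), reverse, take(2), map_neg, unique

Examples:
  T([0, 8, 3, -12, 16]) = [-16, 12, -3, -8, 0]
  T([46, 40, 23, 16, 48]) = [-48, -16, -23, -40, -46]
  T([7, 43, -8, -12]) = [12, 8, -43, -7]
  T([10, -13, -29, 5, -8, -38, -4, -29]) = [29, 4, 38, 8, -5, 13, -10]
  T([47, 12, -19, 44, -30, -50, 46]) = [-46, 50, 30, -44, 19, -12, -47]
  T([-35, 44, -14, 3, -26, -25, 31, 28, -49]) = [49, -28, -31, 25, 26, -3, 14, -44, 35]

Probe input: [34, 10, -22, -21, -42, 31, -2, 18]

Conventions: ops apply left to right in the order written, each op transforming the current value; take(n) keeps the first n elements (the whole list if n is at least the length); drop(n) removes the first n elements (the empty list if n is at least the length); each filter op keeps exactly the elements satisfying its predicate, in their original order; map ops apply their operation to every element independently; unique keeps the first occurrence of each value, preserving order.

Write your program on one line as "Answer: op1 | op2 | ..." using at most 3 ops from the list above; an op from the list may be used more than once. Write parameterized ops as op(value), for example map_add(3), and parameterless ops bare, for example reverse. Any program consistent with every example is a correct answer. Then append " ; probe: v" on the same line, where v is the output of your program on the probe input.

map_neg | reverse | unique ; probe: [-18, 2, -31, 42, 21, 22, -10, -34]

Check, running the answer program on each example:
  [0, 8, 3, -12, 16] -> [0, -8, -3, 12, -16] -> [-16, 12, -3, -8, 0] -> [-16, 12, -3, -8, 0]
  [46, 40, 23, 16, 48] -> [-46, -40, -23, -16, -48] -> [-48, -16, -23, -40, -46] -> [-48, -16, -23, -40, -46]
  [7, 43, -8, -12] -> [-7, -43, 8, 12] -> [12, 8, -43, -7] -> [12, 8, -43, -7]
  [10, -13, -29, 5, -8, -38, -4, -29] -> [-10, 13, 29, -5, 8, 38, 4, 29] -> [29, 4, 38, 8, -5, 29, 13, -10] -> [29, 4, 38, 8, -5, 13, -10]
  [47, 12, -19, 44, -30, -50, 46] -> [-47, -12, 19, -44, 30, 50, -46] -> [-46, 50, 30, -44, 19, -12, -47] -> [-46, 50, 30, -44, 19, -12, -47]
  [-35, 44, -14, 3, -26, -25, 31, 28, -49] -> [35, -44, 14, -3, 26, 25, -31, -28, 49] -> [49, -28, -31, 25, 26, -3, 14, -44, 35] -> [49, -28, -31, 25, 26, -3, 14, -44, 35]
  probe: [34, 10, -22, -21, -42, 31, -2, 18] -> [-34, -10, 22, 21, 42, -31, 2, -18] -> [-18, 2, -31, 42, 21, 22, -10, -34] -> [-18, 2, -31, 42, 21, 22, -10, -34]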